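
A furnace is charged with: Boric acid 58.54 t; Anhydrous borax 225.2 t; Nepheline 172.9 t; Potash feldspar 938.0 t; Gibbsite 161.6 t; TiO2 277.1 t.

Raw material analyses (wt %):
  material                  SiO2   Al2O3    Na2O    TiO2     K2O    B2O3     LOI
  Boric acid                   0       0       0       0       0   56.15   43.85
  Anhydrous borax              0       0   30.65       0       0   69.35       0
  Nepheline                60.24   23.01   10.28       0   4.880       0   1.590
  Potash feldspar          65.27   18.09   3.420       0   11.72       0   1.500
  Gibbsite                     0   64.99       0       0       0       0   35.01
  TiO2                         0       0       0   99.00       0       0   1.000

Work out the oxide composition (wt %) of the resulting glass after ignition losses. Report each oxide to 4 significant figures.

Exact precision is kept at each step; working values are shown (rounded to 4 significant digits) between the steps; exactly one rounding is applied to each reported result — derived quantities are rebuilt from the batch weights at 1732 t of glass in exact precision (the six compositions, the totals, yield, ignition loss, glass mass) as quoted within the problem or the answer.
Mass of each oxide from the mix:
  SiO2: 172.9·0.6024 + 938.0·0.6527 = 716.4 t
  Al2O3: 172.9·0.2301 + 938.0·0.1809 + 161.6·0.6499 = 314.5 t
  Na2O: 225.2·0.3065 + 172.9·0.1028 + 938.0·0.03420 = 118.9 t
  TiO2: 277.1·0.9900 = 274.3 t
  K2O: 172.9·0.04880 + 938.0·0.1172 = 118.4 t
  B2O3: 58.54·0.5615 + 225.2·0.6935 = 189.0 t
LOI: 58.54·0.4385 + 172.9·0.01590 + 938.0·0.01500 + 161.6·0.3501 + 277.1·0.01000 = 101.8 t
Glass mass = batch − LOI = 1833 − 101.8 = 1732 t (the oxide masses sum to this)
each wt % is 100 × oxide ÷ glass

Glass mass = 1732 t (batch 1833 − LOI 101.8).
Composition: SiO2 41.37%, Al2O3 18.16%, Na2O 6.866%, TiO2 15.84%, K2O 6.836%, B2O3 10.92%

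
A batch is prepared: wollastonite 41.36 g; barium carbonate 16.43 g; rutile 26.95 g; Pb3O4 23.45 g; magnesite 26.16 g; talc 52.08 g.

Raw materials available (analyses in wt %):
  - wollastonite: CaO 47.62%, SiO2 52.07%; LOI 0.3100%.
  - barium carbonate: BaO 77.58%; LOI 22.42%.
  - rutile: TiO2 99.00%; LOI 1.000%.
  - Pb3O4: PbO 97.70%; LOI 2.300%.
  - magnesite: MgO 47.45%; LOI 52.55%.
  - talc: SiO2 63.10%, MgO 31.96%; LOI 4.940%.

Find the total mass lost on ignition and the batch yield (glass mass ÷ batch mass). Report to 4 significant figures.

Working values are printed, rounded to 4 significant figures, in the working. All arithmetic runs at exact precision through the solve. Each reported figure takes exactly one rounding — derived quantities are carried from the batch weights on 165.5 g of glass in full precision (yield, the totals, glass mass, six oxide percentages, ignition loss) precisely as stated by the question or the answer.
LOI of each material in turn:
  wollastonite: 41.36 × 0.003100 = 0.1282 g
  barium carbonate: 16.43 × 0.2242 = 3.684 g
  rutile: 26.95 × 0.01000 = 0.2695 g
  Pb3O4: 23.45 × 0.02300 = 0.5393 g
  magnesite: 26.16 × 0.5255 = 13.75 g
  talc: 52.08 × 0.04940 = 2.573 g
Total LOI = 20.94 g
Glass = batch − LOI = 186.4 − 20.94 = 165.5 g

LOI loss = 20.94 g; glass = 165.5 g; yield = 88.77%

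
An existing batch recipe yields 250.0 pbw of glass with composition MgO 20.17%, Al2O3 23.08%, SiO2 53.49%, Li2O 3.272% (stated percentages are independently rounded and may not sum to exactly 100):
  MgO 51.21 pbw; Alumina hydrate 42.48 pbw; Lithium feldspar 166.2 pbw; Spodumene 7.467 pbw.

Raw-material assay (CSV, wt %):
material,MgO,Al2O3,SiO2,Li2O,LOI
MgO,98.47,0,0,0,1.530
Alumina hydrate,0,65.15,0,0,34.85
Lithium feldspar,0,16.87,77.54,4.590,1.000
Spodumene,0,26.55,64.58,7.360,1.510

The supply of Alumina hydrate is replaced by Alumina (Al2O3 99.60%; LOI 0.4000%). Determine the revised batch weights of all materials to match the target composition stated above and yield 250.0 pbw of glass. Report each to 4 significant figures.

Revised batch per 250.0 pbw glass:
  MgO: 51.21 pbw
  Alumina: 27.78 pbw
  Lithium feldspar: 166.2 pbw
  Spodumene: 7.467 pbw
Total batch = 252.7 pbw; LOI loss = 2.669 pbw

Working values are displayed rounded off to 4 significant figures at each printed step. The working math holds full precision through the solve; every reported value is rounded only once — the derived quantities are computed starting from the weights at 250.0 pbw of glass in full precision (LOI, four oxide percentages, totals, glass mass, yield) precisely as stated by the problem or answer text.
Target masses of each oxide per 250.0 pbw glass:
  MgO: 20.17% × 250.0 = 50.42 pbw
  Al2O3: 23.08% × 250.0 = 57.70 pbw
  SiO2: 53.49% × 250.0 = 133.7 pbw
  Li2O: 3.272% × 250.0 = 8.180 pbw
Per-oxide balance check per the reported batch figures, under the basis named above (summed amounts equal target values once rounding is allowed for):
  MgO: 51.21·0.9847 = 50.43 pbw (target 50.42 pbw)
  Al2O3: 27.78·0.9960 + 166.2·0.1687 + 7.467·0.2655 = 57.69 pbw (target 57.70 pbw)
  SiO2: 166.2·0.7754 + 7.467·0.6458 = 133.7 pbw (target 133.7 pbw)
  Li2O: 166.2·0.04590 + 7.467·0.07360 = 8.178 pbw (target 8.180 pbw)
Consistency of the glass mass: total batch − LOI = 250.0 pbw (per-oxide target masses sum to 250.0 pbw; against the stated basis, 250.0 pbw — a pure rounding effect).
Summing the batch: Σ batch = 252.7 pbw; LOI loss = Σ batch·LOI = 2.669 pbw; the yield ratio, glass ÷ batch: 98.94%.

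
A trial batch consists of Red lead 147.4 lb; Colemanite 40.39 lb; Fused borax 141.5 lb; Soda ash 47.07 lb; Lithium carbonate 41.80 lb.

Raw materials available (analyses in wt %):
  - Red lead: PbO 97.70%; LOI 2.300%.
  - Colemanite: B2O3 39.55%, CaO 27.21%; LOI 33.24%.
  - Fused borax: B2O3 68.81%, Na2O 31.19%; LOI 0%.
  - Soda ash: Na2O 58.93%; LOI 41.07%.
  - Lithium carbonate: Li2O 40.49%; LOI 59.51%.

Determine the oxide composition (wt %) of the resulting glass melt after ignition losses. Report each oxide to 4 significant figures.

Glass mass = 357.1 lb (batch 418.2 − LOI 61.02).
Composition: Li2O 4.739%, B2O3 31.74%, Na2O 20.12%, CaO 3.077%, PbO 40.32%

Values along the way are shown, with 4-significant-figure rounding, in the working; all internal work carries exact precision all the way through — every reported figure carries a single rounding; all derived quantities are rebuilt in exact precision (glass mass, yield, the totals, the five compositions, ignition loss) from the batch weights at 357.1 lb of glass exactly as printed in either problem or answer.
Mass of each oxide from the mix:
  Li2O: 41.80·0.4049 = 16.92 lb
  B2O3: 40.39·0.3955 + 141.5·0.6881 = 113.3 lb
  Na2O: 141.5·0.3119 + 47.07·0.5893 = 71.87 lb
  CaO: 40.39·0.2721 = 10.99 lb
  PbO: 147.4·0.9770 = 144.0 lb
LOI: 147.4·0.02300 + 40.39·0.3324 + 47.07·0.4107 + 41.80·0.5951 = 61.02 lb
The glass mass, total less LOI, = 418.2 − 61.02 = 357.1 lb (equal to the oxide-mass sum)
oxide / glass × 100 gives the wt %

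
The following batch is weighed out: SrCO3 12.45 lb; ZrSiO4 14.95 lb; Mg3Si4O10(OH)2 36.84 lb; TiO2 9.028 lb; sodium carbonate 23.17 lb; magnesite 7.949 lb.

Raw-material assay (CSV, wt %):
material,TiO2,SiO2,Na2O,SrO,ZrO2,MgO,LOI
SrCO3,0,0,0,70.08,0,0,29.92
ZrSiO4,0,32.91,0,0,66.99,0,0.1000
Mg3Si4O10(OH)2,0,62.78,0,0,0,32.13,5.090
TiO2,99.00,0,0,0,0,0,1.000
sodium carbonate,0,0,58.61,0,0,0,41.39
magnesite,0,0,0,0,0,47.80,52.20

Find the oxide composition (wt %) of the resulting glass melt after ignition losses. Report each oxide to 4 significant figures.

Full float precision is kept at all times. Values along the way are displayed, with 4-significant-digit rounding, within the worked lines — each reported figure is rounded once only. Derived quantities (yield, the six compositions, glass mass, ignition loss, the totals) are computed from the weighed amounts per 84.94 lb of glass at full float precision, precisely as stated by problem or answer.
Delivered oxide masses:
  TiO2: 9.028·0.9900 = 8.938 lb
  SiO2: 14.95·0.3291 + 36.84·0.6278 = 28.05 lb
  Na2O: 23.17·0.5861 = 13.58 lb
  SrO: 12.45·0.7008 = 8.725 lb
  ZrO2: 14.95·0.6699 = 10.02 lb
  MgO: 36.84·0.3213 + 7.949·0.4780 = 15.64 lb
LOI: 12.45·0.2992 + 14.95·0.001000 + 36.84·0.05090 + 9.028·0.01000 + 23.17·0.4139 + 7.949·0.5220 = 19.44 lb
Resulting glass, batch − LOI: 104.4 − 19.44 = 84.94 lb (matching Σ of the oxides)
wt %: oxide over glass, times 100

Glass mass = 84.94 lb (batch 104.4 − LOI 19.44).
Composition: TiO2 10.52%, SiO2 33.02%, Na2O 15.99%, SrO 10.27%, ZrO2 11.79%, MgO 18.41%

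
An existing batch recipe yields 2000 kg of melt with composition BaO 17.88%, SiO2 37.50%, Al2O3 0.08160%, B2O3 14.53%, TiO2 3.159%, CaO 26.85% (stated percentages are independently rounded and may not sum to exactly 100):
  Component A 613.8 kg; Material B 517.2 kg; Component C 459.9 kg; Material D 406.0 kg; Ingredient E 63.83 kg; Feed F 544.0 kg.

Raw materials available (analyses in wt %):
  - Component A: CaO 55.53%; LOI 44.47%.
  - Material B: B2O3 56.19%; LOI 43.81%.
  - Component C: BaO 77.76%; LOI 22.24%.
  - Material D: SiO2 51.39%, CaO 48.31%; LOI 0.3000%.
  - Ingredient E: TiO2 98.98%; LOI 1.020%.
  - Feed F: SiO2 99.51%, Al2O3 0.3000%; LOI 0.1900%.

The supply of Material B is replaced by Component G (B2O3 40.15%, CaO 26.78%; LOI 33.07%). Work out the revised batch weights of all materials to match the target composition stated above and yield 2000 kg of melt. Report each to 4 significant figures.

Revised batch per 2000 kg melt:
  Component A: 264.7 kg
  Component G: 723.8 kg
  Component C: 459.9 kg
  Material D: 406.0 kg
  Ingredient E: 63.83 kg
  Feed F: 544.0 kg
Total batch = 2462 kg; LOI loss = 462.3 kg

Values along the way appear rounded to four significant figures between the steps — full precision is maintained at each step — a single rounding finalizes each reported value; derived quantities, which include totals, LOI, yield, the six compositions, net glass mass, are carried at full precision, as given in the problem or answer text, from the batch weights per 2000 kg of glass.
Target oxide masses per 2000 kg melt:
  BaO: 17.88% × 2000 = 357.6 kg
  SiO2: 37.50% × 2000 = 750.0 kg
  Al2O3: 0.08160% × 2000 = 1.632 kg
  B2O3: 14.53% × 2000 = 290.6 kg
  TiO2: 3.159% × 2000 = 63.18 kg
  CaO: 26.85% × 2000 = 537.0 kg
Checking each oxide sum on the weights just shown, at the basis given (oxide sums agree with the targets given rounding of the digits):
  BaO: 459.9·0.7776 = 357.6 kg (target 357.6 kg)
  SiO2: 406.0·0.5139 + 544.0·0.9951 = 750.0 kg (target 750.0 kg)
  Al2O3: 544.0·0.003000 = 1.632 kg (target 1.632 kg)
  B2O3: 723.8·0.4015 = 290.6 kg (target 290.6 kg)
  TiO2: 63.83·0.9898 = 63.18 kg (target 63.18 kg)
  CaO: 264.7·0.5553 + 723.8·0.2678 + 406.0·0.4831 = 537.0 kg (target 537.0 kg)
Glass-mass bookkeeping: total charge less LOI = 2000 kg (targets for the oxides total 2000 kg; against the stated basis, 2000 kg — differing by rounding only).
Summing the batch: Σ batch = 2462 kg; LOI removed, Σ of batch·LOI: 462.3 kg; glass ÷ batch gives a yield of 81.23%.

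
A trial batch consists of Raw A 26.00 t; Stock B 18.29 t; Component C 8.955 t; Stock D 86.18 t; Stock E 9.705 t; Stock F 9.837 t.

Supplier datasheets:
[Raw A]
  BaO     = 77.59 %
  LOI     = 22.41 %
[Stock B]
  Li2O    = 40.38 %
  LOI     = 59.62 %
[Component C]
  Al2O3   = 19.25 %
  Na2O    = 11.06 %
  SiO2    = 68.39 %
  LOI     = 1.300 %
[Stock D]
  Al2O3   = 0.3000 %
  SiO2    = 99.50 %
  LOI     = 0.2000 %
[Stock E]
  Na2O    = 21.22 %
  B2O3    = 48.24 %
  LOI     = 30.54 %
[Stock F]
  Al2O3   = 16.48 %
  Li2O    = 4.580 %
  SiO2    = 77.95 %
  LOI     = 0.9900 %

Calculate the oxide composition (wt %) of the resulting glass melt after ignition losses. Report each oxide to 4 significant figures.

In-progress results appear, rounded to four significant digits, within the worked lines; exact precision is kept at every stage; each reported value receives exactly one rounding; the derived quantities, including the yield, totals, ignition loss, glass mass, six oxide percentages, are computed using the weight values on 138.9 t of glass at full float precision, precisely as stated by the problem or answer text.
Oxide masses out of the charge:
  Al2O3: 8.955·0.1925 + 86.18·0.003000 + 9.837·0.1648 = 3.604 t
  BaO: 26.00·0.7759 = 20.17 t
  Na2O: 8.955·0.1106 + 9.705·0.2122 = 3.050 t
  Li2O: 18.29·0.4038 + 9.837·0.04580 = 7.836 t
  SiO2: 8.955·0.6839 + 86.18·0.9950 + 9.837·0.7795 = 99.54 t
  B2O3: 9.705·0.4824 = 4.682 t
LOI: 26.00·0.2241 + 18.29·0.5962 + 8.955·0.01300 + 86.18·0.002000 + 9.705·0.3054 + 9.837·0.009900 = 20.08 t
Glass mass = batch − LOI = 159.0 − 20.08 = 138.9 t (= the summed oxide contributions)
wt % = 100 × oxide mass / glass mass

Glass mass = 138.9 t (batch 159.0 − LOI 20.08).
Composition: Al2O3 2.595%, BaO 14.53%, Na2O 2.196%, Li2O 5.642%, SiO2 71.67%, B2O3 3.371%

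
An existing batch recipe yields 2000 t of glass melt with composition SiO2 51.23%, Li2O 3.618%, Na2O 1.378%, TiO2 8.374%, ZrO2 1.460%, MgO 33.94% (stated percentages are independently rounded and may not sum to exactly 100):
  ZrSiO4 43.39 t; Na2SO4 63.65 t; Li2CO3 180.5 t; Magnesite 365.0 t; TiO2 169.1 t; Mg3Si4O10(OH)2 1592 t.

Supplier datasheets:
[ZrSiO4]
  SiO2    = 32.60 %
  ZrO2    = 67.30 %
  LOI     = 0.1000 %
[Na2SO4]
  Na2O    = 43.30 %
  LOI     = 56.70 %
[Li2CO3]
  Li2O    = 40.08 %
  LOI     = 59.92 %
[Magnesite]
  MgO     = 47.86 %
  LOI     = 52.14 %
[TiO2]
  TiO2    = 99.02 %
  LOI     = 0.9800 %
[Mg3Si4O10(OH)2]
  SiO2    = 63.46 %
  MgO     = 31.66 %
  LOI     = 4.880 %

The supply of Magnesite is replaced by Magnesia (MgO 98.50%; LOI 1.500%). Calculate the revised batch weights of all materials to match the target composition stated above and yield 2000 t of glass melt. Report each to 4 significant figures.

The whole derivation runs at exact precision throughout — mid-chain values are printed, rounded to 4 significant figures, in the working — a single rounding completes every reported number; all derived quantities, which include LOI, six oxide percentages, glass mass, the totals, the yield, are rebuilt at full float precision, exactly as shown in the problem or the answer, using the weight values for 2000 t of glass.
Target oxide masses per 2000 t glass melt:
  SiO2: 51.23% × 2000 = 1025 t
  Li2O: 3.618% × 2000 = 72.36 t
  Na2O: 1.378% × 2000 = 27.56 t
  TiO2: 8.374% × 2000 = 167.5 t
  ZrO2: 1.460% × 2000 = 29.20 t
  MgO: 33.94% × 2000 = 678.8 t
Mass-balance tally per oxide applying the batch weights above, versus the basis set out (summed amounts equal target values up to rounding of the answer):
  SiO2: 43.39·0.3260 + 1592·0.6346 = 1024 t (target 1025 t)
  Li2O: 180.5·0.4008 = 72.34 t (target 72.36 t)
  Na2O: 63.65·0.4330 = 27.56 t (target 27.56 t)
  TiO2: 169.1·0.9902 = 167.4 t (target 167.5 t)
  ZrO2: 43.39·0.6730 = 29.20 t (target 29.20 t)
  MgO: 177.3·0.9850 + 1592·0.3166 = 678.7 t (target 678.8 t)
Auditing the glass mass value: net batch after ignition = 2000 t (the Σ of target masses is 2000 t; the stated basis being 2000 t — gaps are rounding artifacts).
Summing the batch: Σ batch = 2226 t; Σ batch·LOI gives LOI loss = 226.3 t; yield: glass divided by total = 89.83%.

Revised batch per 2000 t glass melt:
  ZrSiO4: 43.39 t
  Na2SO4: 63.65 t
  Li2CO3: 180.5 t
  Magnesia: 177.3 t
  TiO2: 169.1 t
  Mg3Si4O10(OH)2: 1592 t
Total batch = 2226 t; LOI loss = 226.3 t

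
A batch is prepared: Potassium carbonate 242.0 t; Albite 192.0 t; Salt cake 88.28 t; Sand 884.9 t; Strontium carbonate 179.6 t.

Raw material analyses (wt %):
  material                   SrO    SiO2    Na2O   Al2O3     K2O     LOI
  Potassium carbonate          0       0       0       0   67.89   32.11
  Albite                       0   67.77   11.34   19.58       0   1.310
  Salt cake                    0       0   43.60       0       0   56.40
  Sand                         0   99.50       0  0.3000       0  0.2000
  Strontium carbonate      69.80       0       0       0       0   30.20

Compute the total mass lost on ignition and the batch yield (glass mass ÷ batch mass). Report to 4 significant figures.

LOI loss = 186.0 t; glass = 1401 t; yield = 88.28%

All arithmetic keeps full float precision in all steps. In-progress results are displayed, rounded to four significant figures, when written out; exactly one rounding is applied to each reported result; derived quantities, including glass mass, LOI, the five compositions, the yield, totals, are re-derived using the weight values per 1401 t of glass at full float precision, exactly as printed in either problem or answer.
Material-by-material LOI:
  Potassium carbonate: 242.0 × 0.3211 = 77.71 t
  Albite: 192.0 × 0.01310 = 2.515 t
  Salt cake: 88.28 × 0.5640 = 49.79 t
  Sand: 884.9 × 0.002000 = 1.770 t
  Strontium carbonate: 179.6 × 0.3020 = 54.24 t
Total LOI = 186.0 t
Glass = batch − LOI = 1587 − 186.0 = 1401 t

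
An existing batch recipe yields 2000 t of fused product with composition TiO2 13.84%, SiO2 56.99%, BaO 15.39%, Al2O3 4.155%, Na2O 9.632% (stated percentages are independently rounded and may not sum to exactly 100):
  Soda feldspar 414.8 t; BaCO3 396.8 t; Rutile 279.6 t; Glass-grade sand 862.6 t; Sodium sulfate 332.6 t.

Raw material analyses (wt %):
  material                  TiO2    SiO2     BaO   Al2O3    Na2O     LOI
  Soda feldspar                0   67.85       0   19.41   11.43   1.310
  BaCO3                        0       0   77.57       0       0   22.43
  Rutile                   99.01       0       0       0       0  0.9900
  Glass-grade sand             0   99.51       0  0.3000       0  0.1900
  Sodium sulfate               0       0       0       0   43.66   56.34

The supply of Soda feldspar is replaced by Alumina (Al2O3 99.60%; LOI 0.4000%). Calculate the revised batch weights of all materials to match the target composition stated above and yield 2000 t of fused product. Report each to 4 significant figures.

In-progress results appear rounded to four significant digits in the working — the whole derivation carries full precision through every step; a single rounding produces each reported result. Derived quantities, including totals, ignition loss, five oxide percentages, glass mass, yield, are re-derived using the weight values on 2000 t of glass at exact precision, exactly as shown in the problem or the answer.
Oxide-by-oxide targets in 2000 t fused product:
  TiO2: 13.84% × 2000 = 276.8 t
  SiO2: 56.99% × 2000 = 1140 t
  BaO: 15.39% × 2000 = 307.8 t
  Al2O3: 4.155% × 2000 = 83.10 t
  Na2O: 9.632% × 2000 = 192.6 t
Sums-versus-targets review given the weights on record, at the basis given (delivered sums recover each target within answer rounding):
  TiO2: 279.6·0.9901 = 276.8 t (target 276.8 t)
  SiO2: 1145·0.9951 = 1139 t (target 1140 t)
  BaO: 396.8·0.7757 = 307.8 t (target 307.8 t)
  Al2O3: 79.98·0.9960 + 1145·0.003000 = 83.10 t (target 83.10 t)
  Na2O: 441.2·0.4366 = 192.6 t (target 192.6 t)
Glass-mass closure: total charge less LOI = 2000 t (oxide target masses add up to 2000 t; the stated basis being 2000 t — differing by rounding only).
Batch grand total — Σ batch = 2343 t; LOI removed, Σ of batch·LOI: 342.8 t; glass ÷ batch gives a yield of 85.36%.

Revised batch per 2000 t fused product:
  Alumina: 79.98 t
  BaCO3: 396.8 t
  Rutile: 279.6 t
  Glass-grade sand: 1145 t
  Sodium sulfate: 441.2 t
Total batch = 2343 t; LOI loss = 342.8 t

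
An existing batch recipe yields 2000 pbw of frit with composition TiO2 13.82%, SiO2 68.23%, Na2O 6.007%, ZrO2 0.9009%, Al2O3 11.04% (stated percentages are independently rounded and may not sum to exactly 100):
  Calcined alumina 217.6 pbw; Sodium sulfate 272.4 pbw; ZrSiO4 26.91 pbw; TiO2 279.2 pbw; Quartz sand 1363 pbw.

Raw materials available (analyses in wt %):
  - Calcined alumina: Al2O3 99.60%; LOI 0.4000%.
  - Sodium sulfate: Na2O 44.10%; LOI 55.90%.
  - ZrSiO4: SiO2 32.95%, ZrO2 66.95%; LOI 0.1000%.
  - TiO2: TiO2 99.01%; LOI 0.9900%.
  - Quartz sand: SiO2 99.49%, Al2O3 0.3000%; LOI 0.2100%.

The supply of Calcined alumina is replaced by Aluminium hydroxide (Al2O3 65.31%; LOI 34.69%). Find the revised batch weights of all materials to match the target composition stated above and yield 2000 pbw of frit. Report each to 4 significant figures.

Revised batch per 2000 pbw frit:
  Aluminium hydroxide: 331.8 pbw
  Sodium sulfate: 272.4 pbw
  ZrSiO4: 26.91 pbw
  TiO2: 279.2 pbw
  Quartz sand: 1363 pbw
Total batch = 2273 pbw; LOI loss = 273.0 pbw

In-progress results are shown (rounded to four significant figures) in the printout. The whole derivation maintains exact precision through every step — each reported result is rounded once only; all derived quantities (the yield, net glass mass, LOI, five oxide percentages, the totals) are re-derived from the batch weights per 2000 pbw of glass at full float precision, as set out in either problem or answer.
Oxide mass targets, per 2000 pbw frit:
  TiO2: 13.82% × 2000 = 276.4 pbw
  SiO2: 68.23% × 2000 = 1365 pbw
  Na2O: 6.007% × 2000 = 120.1 pbw
  ZrO2: 0.9009% × 2000 = 18.02 pbw
  Al2O3: 11.04% × 2000 = 220.8 pbw
Oxide-by-oxide audit on the weights just shown, against the basis in use (summed amounts equal target values once rounding is allowed for):
  TiO2: 279.2·0.9901 = 276.4 pbw (target 276.4 pbw)
  SiO2: 26.91·0.3295 + 1363·0.9949 = 1365 pbw (target 1365 pbw)
  Na2O: 272.4·0.4410 = 120.1 pbw (target 120.1 pbw)
  ZrO2: 26.91·0.6695 = 18.02 pbw (target 18.02 pbw)
  Al2O3: 331.8·0.6531 + 1363·0.003000 = 220.8 pbw (target 220.8 pbw)
Glass-mass bookkeeping: total batch − LOI = 2000 pbw (summing oxide targets gives 2000 pbw; the stated basis being 2000 pbw — any gap is answer rounding).
Batch total: Σ batch = 2273 pbw; ignition loss, Σ(batch × LOI) = 273.0 pbw; glass ÷ batch gives a yield of 87.99%.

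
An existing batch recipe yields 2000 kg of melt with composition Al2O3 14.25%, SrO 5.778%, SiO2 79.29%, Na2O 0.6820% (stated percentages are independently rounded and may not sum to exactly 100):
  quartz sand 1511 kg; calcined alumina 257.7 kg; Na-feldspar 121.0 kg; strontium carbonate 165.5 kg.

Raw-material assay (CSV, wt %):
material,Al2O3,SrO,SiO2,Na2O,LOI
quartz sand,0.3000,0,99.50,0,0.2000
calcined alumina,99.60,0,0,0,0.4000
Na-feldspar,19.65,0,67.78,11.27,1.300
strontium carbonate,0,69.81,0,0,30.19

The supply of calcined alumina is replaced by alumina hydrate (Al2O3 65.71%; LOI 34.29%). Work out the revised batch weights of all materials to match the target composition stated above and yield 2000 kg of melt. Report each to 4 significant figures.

Intermediates are printed with 4-significant-digit rounding between the steps — each numeric step carries full precision from first step to last — exactly one rounding goes into every reported figure — all derived quantities, including yield, four oxide percentages, the totals, LOI, glass mass, are rebuilt from the weighed amounts per 2000 kg of glass at full float precision exactly as printed in the question or the answer.
Per-oxide target masses for 2000 kg melt:
  Al2O3: 14.25% × 2000 = 285.0 kg
  SrO: 5.778% × 2000 = 115.6 kg
  SiO2: 79.29% × 2000 = 1586 kg
  Na2O: 0.6820% × 2000 = 13.64 kg
Oxide-by-oxide audit working from each reported weight, under the basis named above (oxide sums agree with the targets given rounding of the digits):
  Al2O3: 1511·0.003000 + 390.6·0.6571 + 121.0·0.1965 = 285.0 kg (target 285.0 kg)
  SrO: 165.5·0.6981 = 115.5 kg (target 115.6 kg)
  SiO2: 1511·0.9950 + 121.0·0.6778 = 1585 kg (target 1586 kg)
  Na2O: 121.0·0.1127 = 13.64 kg (target 13.64 kg)
Mass balance on the glass: Σ batch − LOI loss = 2000 kg (targets for the oxides total 2000 kg; with the basis standing at 2000 kg — rounding explains the deltas).
Adding the batch up: Σ batch = 2188 kg; LOI loss = Σ batch·LOI = 188.5 kg; the yield ratio, glass ÷ batch: 91.39%.

Revised batch per 2000 kg melt:
  quartz sand: 1511 kg
  alumina hydrate: 390.6 kg
  Na-feldspar: 121.0 kg
  strontium carbonate: 165.5 kg
Total batch = 2188 kg; LOI loss = 188.5 kg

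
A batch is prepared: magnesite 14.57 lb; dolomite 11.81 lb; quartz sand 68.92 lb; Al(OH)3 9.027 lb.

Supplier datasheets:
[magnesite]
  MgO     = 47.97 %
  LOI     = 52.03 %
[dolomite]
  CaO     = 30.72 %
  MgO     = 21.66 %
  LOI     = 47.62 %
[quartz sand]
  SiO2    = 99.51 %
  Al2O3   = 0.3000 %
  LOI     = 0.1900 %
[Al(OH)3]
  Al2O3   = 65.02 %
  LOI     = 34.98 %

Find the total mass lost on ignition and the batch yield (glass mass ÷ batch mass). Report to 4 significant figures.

Each numeric step keeps exact precision end to end. Mid-chain values are printed rounded to 4 significant digits alongside each step. Exactly one rounding lands on every reported figure — all derived quantities, including LOI, totals, the yield, glass mass, the four compositions, are rebuilt using the weight values at 87.83 lb of glass at full float precision as given in question or answer.
Each material's LOI contribution:
  magnesite: 14.57 × 0.5203 = 7.581 lb
  dolomite: 11.81 × 0.4762 = 5.624 lb
  quartz sand: 68.92 × 0.001900 = 0.1309 lb
  Al(OH)3: 9.027 × 0.3498 = 3.158 lb
Total LOI = 16.49 lb
Glass = batch − LOI = 104.3 − 16.49 = 87.83 lb

LOI loss = 16.49 lb; glass = 87.83 lb; yield = 84.19%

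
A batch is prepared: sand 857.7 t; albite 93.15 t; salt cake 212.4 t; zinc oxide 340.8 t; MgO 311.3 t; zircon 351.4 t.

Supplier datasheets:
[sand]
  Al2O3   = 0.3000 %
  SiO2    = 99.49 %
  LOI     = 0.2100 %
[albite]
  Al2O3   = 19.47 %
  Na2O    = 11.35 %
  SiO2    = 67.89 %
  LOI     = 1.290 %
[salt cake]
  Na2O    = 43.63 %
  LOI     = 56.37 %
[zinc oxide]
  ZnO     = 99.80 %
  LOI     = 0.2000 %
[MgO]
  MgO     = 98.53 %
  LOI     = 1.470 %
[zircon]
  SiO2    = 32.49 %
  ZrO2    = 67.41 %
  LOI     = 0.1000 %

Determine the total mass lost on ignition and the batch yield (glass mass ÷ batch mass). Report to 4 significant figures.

LOI loss = 128.3 t; glass = 2038 t; yield = 94.08%

Intermediates appear, rounded to 4 significant digits, within the worked lines — the working math maintains exact precision at all times — every reported number takes exactly one rounding. The derived quantities (ignition loss, the six compositions, glass mass, the yield, the totals) are rebuilt in full precision from the batch weights for 2038 t of glass, as they appear in the problem or the answer.
LOI of each material in turn:
  sand: 857.7 × 0.002100 = 1.801 t
  albite: 93.15 × 0.01290 = 1.202 t
  salt cake: 212.4 × 0.5637 = 119.7 t
  zinc oxide: 340.8 × 0.002000 = 0.6816 t
  MgO: 311.3 × 0.01470 = 4.576 t
  zircon: 351.4 × 0.001000 = 0.3514 t
Total LOI = 128.3 t
Glass = batch − LOI = 2167 − 128.3 = 2038 t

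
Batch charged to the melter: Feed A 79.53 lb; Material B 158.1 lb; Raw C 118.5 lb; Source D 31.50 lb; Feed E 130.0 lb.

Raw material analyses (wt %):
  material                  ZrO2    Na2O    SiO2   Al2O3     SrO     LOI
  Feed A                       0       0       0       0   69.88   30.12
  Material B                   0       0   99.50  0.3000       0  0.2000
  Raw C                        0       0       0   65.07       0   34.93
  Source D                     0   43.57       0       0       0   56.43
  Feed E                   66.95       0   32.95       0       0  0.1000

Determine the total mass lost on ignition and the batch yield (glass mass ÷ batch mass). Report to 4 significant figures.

LOI loss = 83.57 lb; glass = 434.1 lb; yield = 83.86%

The working math carries exact precision at each step — mid-chain values appear, rounded to four significant digits, when written out — exactly one rounding lands on each reported figure; the derived quantities (the totals, glass mass, yield, ignition loss, five oxide percentages) are computed in full precision from the batch weights on 434.1 lb of glass as given in the question or the answer.
LOI of each material in turn:
  Feed A: 79.53 × 0.3012 = 23.95 lb
  Material B: 158.1 × 0.002000 = 0.3162 lb
  Raw C: 118.5 × 0.3493 = 41.39 lb
  Source D: 31.50 × 0.5643 = 17.78 lb
  Feed E: 130.0 × 0.001000 = 0.1300 lb
Total LOI = 83.57 lb
Glass = batch − LOI = 517.6 − 83.57 = 434.1 lb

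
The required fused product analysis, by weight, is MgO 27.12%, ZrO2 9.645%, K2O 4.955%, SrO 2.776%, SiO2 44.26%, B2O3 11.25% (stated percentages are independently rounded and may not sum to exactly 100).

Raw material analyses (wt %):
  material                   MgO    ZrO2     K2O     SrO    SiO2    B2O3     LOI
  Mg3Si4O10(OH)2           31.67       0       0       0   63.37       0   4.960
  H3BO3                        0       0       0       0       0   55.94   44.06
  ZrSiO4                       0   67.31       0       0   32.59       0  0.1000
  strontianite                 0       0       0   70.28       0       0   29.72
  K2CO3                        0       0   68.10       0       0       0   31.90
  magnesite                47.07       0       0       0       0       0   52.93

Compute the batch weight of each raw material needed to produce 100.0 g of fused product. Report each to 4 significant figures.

Batch per 100.0 g fused product:
  Mg3Si4O10(OH)2: 62.47 g
  H3BO3: 20.11 g
  ZrSiO4: 14.33 g
  strontianite: 3.950 g
  K2CO3: 7.276 g
  magnesite: 15.58 g
Total batch = 123.7 g; LOI loss = 23.71 g; yield = 80.83%

The intermediate values are shown, rounded to 4 significant digits, between the steps. All internal work carries full precision from first step to last; each reported result carries a single rounding; the derived quantities (the yield, totals, ignition loss, net glass mass, the six compositions) are re-derived in exact precision using the weight values at 100.0 g of glass as they appear in problem or answer.
The oxide mass targets at 100.0 g fused product:
  MgO: 27.12% × 100.0 = 27.12 g
  ZrO2: 9.645% × 100.0 = 9.645 g
  K2O: 4.955% × 100.0 = 4.955 g
  SrO: 2.776% × 100.0 = 2.776 g
  SiO2: 44.26% × 100.0 = 44.26 g
  B2O3: 11.25% × 100.0 = 11.25 g
Verifying the oxide balance on the weights just shown, on the stated basis (summed amounts equal target values net of answer rounding effects):
  MgO: 62.47·0.3167 + 15.58·0.4707 = 27.12 g (target 27.12 g)
  ZrO2: 14.33·0.6731 = 9.646 g (target 9.645 g)
  K2O: 7.276·0.6810 = 4.955 g (target 4.955 g)
  SrO: 3.950·0.7028 = 2.776 g (target 2.776 g)
  SiO2: 62.47·0.6337 + 14.33·0.3259 = 44.26 g (target 44.26 g)
  B2O3: 20.11·0.5594 = 11.25 g (target 11.25 g)
Glass-mass bookkeeping: batch total minus LOI = 100.0 g (targets for the oxides total 100.0 g; with the basis standing at 100.0 g — any gap is answer rounding).
Summing the batch: Σ batch = 123.7 g; the LOI term Σ batch·LOI equals 23.71 g; the yield ratio, glass ÷ batch: 80.83%.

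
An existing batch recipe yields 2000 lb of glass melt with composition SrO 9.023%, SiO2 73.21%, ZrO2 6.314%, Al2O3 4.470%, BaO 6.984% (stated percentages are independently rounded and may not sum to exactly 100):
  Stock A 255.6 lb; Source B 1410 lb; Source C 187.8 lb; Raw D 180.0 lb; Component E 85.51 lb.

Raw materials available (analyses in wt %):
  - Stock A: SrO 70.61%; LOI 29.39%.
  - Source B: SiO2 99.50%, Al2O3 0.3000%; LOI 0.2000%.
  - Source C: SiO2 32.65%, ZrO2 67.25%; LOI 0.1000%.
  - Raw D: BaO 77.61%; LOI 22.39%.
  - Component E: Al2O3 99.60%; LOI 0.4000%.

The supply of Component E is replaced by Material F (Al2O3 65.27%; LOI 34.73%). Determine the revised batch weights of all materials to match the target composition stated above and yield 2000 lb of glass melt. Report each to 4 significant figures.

Every computation carries exact precision through the solve; intermediates appear (rounded to 4 significant digits) as written; exactly one rounding lands on each reported value; derived quantities (yield, the five compositions, the totals, glass mass, ignition loss) are carried from the batch weights on 2000 lb of glass in full float precision, exactly as printed in question or answer.
Target masses of each oxide per 2000 lb glass melt:
  SrO: 9.023% × 2000 = 180.5 lb
  SiO2: 73.21% × 2000 = 1464 lb
  ZrO2: 6.314% × 2000 = 126.3 lb
  Al2O3: 4.470% × 2000 = 89.40 lb
  BaO: 6.984% × 2000 = 139.7 lb
Checking each oxide sum given the weights on record, versus the basis set out (oxide sums agree with the targets once rounding is allowed for):
  SrO: 255.6·0.7061 = 180.5 lb (target 180.5 lb)
  SiO2: 1410·0.9950 + 187.8·0.3265 = 1464 lb (target 1464 lb)
  ZrO2: 187.8·0.6725 = 126.3 lb (target 126.3 lb)
  Al2O3: 1410·0.003000 + 130.5·0.6527 = 89.41 lb (target 89.40 lb)
  BaO: 180.0·0.7761 = 139.7 lb (target 139.7 lb)
Glass-mass closure: the batch minus its LOI: 2000 lb (the Σ of target masses is 2000 lb; with the basis standing at 2000 lb — any gap is answer rounding).
Total batch = Σ batch = 2164 lb; LOI loss = Σ batch·LOI = 163.8 lb; glass ÷ batch gives a yield of 92.43%.

Revised batch per 2000 lb glass melt:
  Stock A: 255.6 lb
  Source B: 1410 lb
  Source C: 187.8 lb
  Raw D: 180.0 lb
  Material F: 130.5 lb
Total batch = 2164 lb; LOI loss = 163.8 lb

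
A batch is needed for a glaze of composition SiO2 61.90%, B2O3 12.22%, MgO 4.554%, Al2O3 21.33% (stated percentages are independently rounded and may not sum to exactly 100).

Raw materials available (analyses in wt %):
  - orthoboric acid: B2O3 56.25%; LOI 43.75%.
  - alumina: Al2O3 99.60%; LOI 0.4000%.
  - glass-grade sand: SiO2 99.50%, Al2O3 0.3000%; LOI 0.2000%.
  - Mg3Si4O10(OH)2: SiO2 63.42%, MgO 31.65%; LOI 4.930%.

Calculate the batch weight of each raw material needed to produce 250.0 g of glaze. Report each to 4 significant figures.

Batch per 250.0 g glaze:
  orthoboric acid: 54.31 g
  alumina: 53.14 g
  glass-grade sand: 132.6 g
  Mg3Si4O10(OH)2: 35.97 g
Total batch = 276.0 g; LOI loss = 26.01 g; yield = 90.58%

Intermediates are shown rounded to four significant figures as written. The working math holds full float precision at each step. A single rounding yields every reported value. The derived quantities are rebuilt in exact precision (the yield, totals, four oxide percentages, glass mass, ignition loss) using the weight values on 250.0 g of glass exactly as shown in either problem or answer.
Target oxide masses per 250.0 g glaze:
  SiO2: 61.90% × 250.0 = 154.8 g
  B2O3: 12.22% × 250.0 = 30.55 g
  MgO: 4.554% × 250.0 = 11.38 g
  Al2O3: 21.33% × 250.0 = 53.32 g
Oxide-by-oxide audit using the reported weights, against the basis in use (summed amounts equal target values within answer rounding):
  SiO2: 132.6·0.9950 + 35.97·0.6342 = 154.7 g (target 154.8 g)
  B2O3: 54.31·0.5625 = 30.55 g (target 30.55 g)
  MgO: 35.97·0.3165 = 11.38 g (target 11.38 g)
  Al2O3: 53.14·0.9960 + 132.6·0.003000 = 53.33 g (target 53.32 g)
The glass-mass cross-check: batch Σ − ignition loss = 250.0 g (the targets, summed, come to 250.0 g; the stated basis being 250.0 g — deltas are rounding alone).
Whole-batch sum: Σ batch = 276.0 g; LOI removed, Σ of batch·LOI: 26.01 g; yield = glass ÷ total batch = 90.58%.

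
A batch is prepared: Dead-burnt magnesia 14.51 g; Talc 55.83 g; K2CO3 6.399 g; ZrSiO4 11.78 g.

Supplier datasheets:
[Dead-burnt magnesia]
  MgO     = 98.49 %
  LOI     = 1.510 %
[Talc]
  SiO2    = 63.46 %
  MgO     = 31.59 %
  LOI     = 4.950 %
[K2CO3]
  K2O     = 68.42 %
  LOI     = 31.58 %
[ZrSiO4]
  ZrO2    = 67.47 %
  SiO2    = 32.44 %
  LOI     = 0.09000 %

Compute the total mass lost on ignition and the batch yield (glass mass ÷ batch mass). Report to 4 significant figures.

LOI loss = 5.014 g; glass = 83.50 g; yield = 94.34%

All arithmetic keeps full precision all the way through. Values along the way are printed rounded to 4 significant figures when written out. Exactly one rounding lands on every reported value; all derived quantities, which include the totals, glass mass, four oxide percentages, yield, ignition loss, are rebuilt in exact precision, exactly as shown in the question or the answer, from the weighed amounts on 83.50 g of glass.
LOI of each material in turn:
  Dead-burnt magnesia: 14.51 × 0.01510 = 0.2191 g
  Talc: 55.83 × 0.04950 = 2.764 g
  K2CO3: 6.399 × 0.3158 = 2.021 g
  ZrSiO4: 11.78 × 9.000e-04 = 0.01060 g
Total LOI = 5.014 g
Glass = batch − LOI = 88.52 − 5.014 = 83.50 g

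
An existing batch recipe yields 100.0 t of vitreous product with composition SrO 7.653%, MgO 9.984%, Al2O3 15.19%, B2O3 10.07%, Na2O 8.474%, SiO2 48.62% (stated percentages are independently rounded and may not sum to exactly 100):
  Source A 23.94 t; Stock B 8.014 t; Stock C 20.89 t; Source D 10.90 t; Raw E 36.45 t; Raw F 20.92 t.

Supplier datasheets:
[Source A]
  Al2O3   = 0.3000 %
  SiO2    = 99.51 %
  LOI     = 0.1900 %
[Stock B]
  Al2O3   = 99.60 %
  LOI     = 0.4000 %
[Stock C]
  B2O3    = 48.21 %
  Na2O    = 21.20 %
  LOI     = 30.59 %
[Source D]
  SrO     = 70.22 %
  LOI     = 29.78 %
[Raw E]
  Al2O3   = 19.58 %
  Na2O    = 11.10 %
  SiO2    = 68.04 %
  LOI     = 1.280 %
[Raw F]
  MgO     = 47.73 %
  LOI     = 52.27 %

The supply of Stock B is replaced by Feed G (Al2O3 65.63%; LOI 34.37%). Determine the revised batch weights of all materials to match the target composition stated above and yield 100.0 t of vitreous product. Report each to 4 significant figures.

Values along the way appear rounded to four significant figures within the worked lines — the whole derivation carries exact precision from start to finish; every reported value undergoes a single rounding — all derived quantities are re-derived starting from the weights for 100.0 t of glass at full precision (the six compositions, the yield, ignition loss, totals, net glass mass) exactly as shown in the problem or the answer.
Target masses of each oxide per 100.0 t vitreous product:
  SrO: 7.653% × 100.0 = 7.653 t
  MgO: 9.984% × 100.0 = 9.984 t
  Al2O3: 15.19% × 100.0 = 15.19 t
  B2O3: 10.07% × 100.0 = 10.07 t
  Na2O: 8.474% × 100.0 = 8.474 t
  SiO2: 48.62% × 100.0 = 48.62 t
Mass-balance tally per oxide on the weights just shown, under the basis named above (every target is met by its sum given rounding of the digits):
  SrO: 10.90·0.7022 = 7.654 t (target 7.653 t)
  MgO: 20.92·0.4773 = 9.985 t (target 9.984 t)
  Al2O3: 23.94·0.003000 + 12.16·0.6563 + 36.45·0.1958 = 15.19 t (target 15.19 t)
  B2O3: 20.89·0.4821 = 10.07 t (target 10.07 t)
  Na2O: 20.89·0.2120 + 36.45·0.1110 = 8.475 t (target 8.474 t)
  SiO2: 23.94·0.9951 + 36.45·0.6804 = 48.62 t (target 48.62 t)
Glass-mass sanity pass: the batch minus its LOI: 100.0 t (targets for the oxides total 99.99 t; the stated basis being 100.0 t — gaps are rounding artifacts).
Summing the batch: Σ batch = 125.3 t; ignition loss, Σ(batch × LOI) = 25.26 t; glass ÷ batch gives a yield of 79.83%.

Revised batch per 100.0 t vitreous product:
  Source A: 23.94 t
  Feed G: 12.16 t
  Stock C: 20.89 t
  Source D: 10.90 t
  Raw E: 36.45 t
  Raw F: 20.92 t
Total batch = 125.3 t; LOI loss = 25.26 t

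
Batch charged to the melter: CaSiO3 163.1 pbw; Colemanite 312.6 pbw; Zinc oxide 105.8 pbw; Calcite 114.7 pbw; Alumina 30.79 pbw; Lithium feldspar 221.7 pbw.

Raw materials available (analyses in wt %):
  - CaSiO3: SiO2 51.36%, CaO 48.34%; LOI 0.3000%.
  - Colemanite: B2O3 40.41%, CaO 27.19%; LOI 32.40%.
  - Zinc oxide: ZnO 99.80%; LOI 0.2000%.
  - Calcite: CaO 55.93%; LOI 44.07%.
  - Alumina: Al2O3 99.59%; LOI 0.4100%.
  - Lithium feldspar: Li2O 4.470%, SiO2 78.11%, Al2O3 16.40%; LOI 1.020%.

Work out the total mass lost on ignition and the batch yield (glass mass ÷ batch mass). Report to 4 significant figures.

LOI loss = 154.9 pbw; glass = 793.8 pbw; yield = 83.67%

Intermediates are displayed rounded off to 4 significant figures in the printout — every computation runs at full float precision throughout — each reported value takes a single rounding — derived quantities, which include the six compositions, the yield, LOI, glass mass, the totals, are computed in full precision, exactly as shown in question or answer, from the weighed amounts at 793.8 pbw of glass.
Each material's LOI contribution:
  CaSiO3: 163.1 × 0.003000 = 0.4893 pbw
  Colemanite: 312.6 × 0.3240 = 101.3 pbw
  Zinc oxide: 105.8 × 0.002000 = 0.2116 pbw
  Calcite: 114.7 × 0.4407 = 50.55 pbw
  Alumina: 30.79 × 0.004100 = 0.1262 pbw
  Lithium feldspar: 221.7 × 0.01020 = 2.261 pbw
Total LOI = 154.9 pbw
Glass = batch − LOI = 948.7 − 154.9 = 793.8 pbw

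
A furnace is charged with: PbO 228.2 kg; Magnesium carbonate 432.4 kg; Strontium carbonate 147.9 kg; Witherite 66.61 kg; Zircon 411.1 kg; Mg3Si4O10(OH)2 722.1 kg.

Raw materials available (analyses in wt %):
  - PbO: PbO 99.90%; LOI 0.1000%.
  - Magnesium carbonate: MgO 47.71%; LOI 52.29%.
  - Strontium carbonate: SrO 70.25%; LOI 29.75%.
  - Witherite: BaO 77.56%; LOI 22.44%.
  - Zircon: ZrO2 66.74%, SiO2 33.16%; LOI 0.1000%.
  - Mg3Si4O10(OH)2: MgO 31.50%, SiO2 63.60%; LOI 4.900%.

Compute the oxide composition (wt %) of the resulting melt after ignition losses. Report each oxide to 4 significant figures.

Glass mass = 1687 kg (batch 2008 − LOI 321.1).
Composition: BaO 3.062%, ZrO2 16.26%, PbO 13.51%, MgO 25.71%, SiO2 35.30%, SrO 6.158%

Exact precision is carried through every step — in-progress results are shown, rounded to four significant figures, alongside each step. Exactly one rounding is applied to each reported number. The derived quantities, which include ignition loss, net glass mass, totals, yield, six oxide percentages, are rebuilt in full precision, as given in the question or the answer, using the weight values on 1687 kg of glass.
Mass of each oxide from the mix:
  BaO: 66.61·0.7756 = 51.66 kg
  ZrO2: 411.1·0.6674 = 274.4 kg
  PbO: 228.2·0.9990 = 228.0 kg
  MgO: 432.4·0.4771 + 722.1·0.3150 = 433.8 kg
  SiO2: 411.1·0.3316 + 722.1·0.6360 = 595.6 kg
  SrO: 147.9·0.7025 = 103.9 kg
LOI: 228.2·0.001000 + 432.4·0.5229 + 147.9·0.2975 + 66.61·0.2244 + 411.1·0.001000 + 722.1·0.04900 = 321.1 kg
Glass mass = batch − LOI = 2008 − 321.1 = 1687 kg (consistent with Σ oxide mass)
each oxide over glass, ×100, is wt %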